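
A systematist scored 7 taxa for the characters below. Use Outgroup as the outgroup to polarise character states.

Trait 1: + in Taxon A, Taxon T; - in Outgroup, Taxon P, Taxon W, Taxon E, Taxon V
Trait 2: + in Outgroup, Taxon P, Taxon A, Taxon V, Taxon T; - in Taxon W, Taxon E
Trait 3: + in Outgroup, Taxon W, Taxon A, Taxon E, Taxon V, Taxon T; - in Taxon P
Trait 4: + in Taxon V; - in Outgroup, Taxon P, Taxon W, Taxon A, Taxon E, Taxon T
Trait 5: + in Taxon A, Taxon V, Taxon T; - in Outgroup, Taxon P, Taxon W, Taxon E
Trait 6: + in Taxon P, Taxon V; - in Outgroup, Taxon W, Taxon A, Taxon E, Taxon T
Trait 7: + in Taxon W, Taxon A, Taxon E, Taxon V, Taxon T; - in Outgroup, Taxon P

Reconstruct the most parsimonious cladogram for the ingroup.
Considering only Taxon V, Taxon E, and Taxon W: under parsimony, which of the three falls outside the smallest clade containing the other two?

Character polarity is set by the outgroup: the derived state is whichever differs from the outgroup's state, so for Trait 2, Trait 3 the derived state is '-', and for the remaining characters it is '+'.
Trait 1 (derived state '+') is shared by Taxon A and Taxon T — a synapomorphy uniting that clade.
Trait 2: derived state '-' in Taxon E and Taxon W only — synapomorphy for {Taxon E, Taxon W}.
Trait 3: derived state '-' in Taxon P only — an autapomorphy, so it tells us nothing about relationships among taxa.
Trait 4: derived state '+' in Taxon V only — an autapomorphy, so it tells us nothing about relationships among taxa.
Only Taxon A, Taxon T, and Taxon V show the derived state '+' for Trait 5, supporting them as a clade.
Trait 6 (state '+') occurs in Taxon P and Taxon V but conflicts with the nesting implied by the other characters — most parsimoniously interpreted as homoplasy.
Trait 7 (derived state '+') is shared by Taxon A, Taxon E, Taxon T, Taxon V, and Taxon W — a synapomorphy uniting that clade.
Most parsimonious ingroup topology: (Taxon P,((Taxon W,Taxon E),((Taxon A,Taxon T),Taxon V))).
Taxon W and Taxon E share a more recent common ancestor with each other than either does with Taxon V, so Taxon V is the least closely related of the three.

Taxon V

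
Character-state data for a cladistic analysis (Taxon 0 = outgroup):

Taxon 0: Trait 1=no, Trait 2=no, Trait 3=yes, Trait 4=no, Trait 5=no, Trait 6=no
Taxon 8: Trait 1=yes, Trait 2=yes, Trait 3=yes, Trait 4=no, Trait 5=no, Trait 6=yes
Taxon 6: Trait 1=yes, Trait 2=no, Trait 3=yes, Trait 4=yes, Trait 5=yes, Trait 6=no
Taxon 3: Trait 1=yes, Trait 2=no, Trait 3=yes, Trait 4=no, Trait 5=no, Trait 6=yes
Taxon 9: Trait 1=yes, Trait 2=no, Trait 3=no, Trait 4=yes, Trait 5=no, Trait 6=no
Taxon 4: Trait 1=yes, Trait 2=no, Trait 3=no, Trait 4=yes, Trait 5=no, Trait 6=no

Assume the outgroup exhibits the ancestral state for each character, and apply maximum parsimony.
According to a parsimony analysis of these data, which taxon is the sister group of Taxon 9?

Character polarity is set by the outgroup: the derived state is whichever differs from the outgroup's state, so for Trait 3 the derived state is 'no', and for the remaining characters it is 'yes'.
Trait 1 (derived state 'yes') is shared by all ingroup taxa — unites the whole ingroup.
Trait 2 (derived state 'yes') is unique to Taxon 8 (autapomorphy; uninformative for grouping).
Trait 3 (derived state 'no') is shared by Taxon 4 and Taxon 9 — a synapomorphy uniting that clade.
Only Taxon 4, Taxon 6, and Taxon 9 show the derived state 'yes' for Trait 4, supporting them as a clade.
Trait 5: derived state 'yes' in Taxon 6 only — an autapomorphy, so it tells us nothing about relationships among taxa.
Trait 6 (derived state 'yes') is shared by Taxon 3 and Taxon 8 — a synapomorphy uniting that clade.
Most parsimonious ingroup topology: (((Taxon 9,Taxon 4),Taxon 6),(Taxon 8,Taxon 3)).
Taxon 9 and Taxon 4 form a cherry on this tree, so they are sister taxa.

Taxon 4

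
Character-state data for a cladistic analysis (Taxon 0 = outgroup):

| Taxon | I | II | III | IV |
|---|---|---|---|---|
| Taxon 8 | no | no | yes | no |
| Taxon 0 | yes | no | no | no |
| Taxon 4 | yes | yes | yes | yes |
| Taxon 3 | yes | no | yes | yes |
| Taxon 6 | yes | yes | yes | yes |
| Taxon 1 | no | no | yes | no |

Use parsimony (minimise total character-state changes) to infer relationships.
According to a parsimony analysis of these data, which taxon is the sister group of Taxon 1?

Character polarity is set by the outgroup: the derived state is whichever differs from the outgroup's state, so for I the derived state is 'no', and for the remaining characters it is 'yes'.
I: derived state 'no' in Taxon 1 and Taxon 8 only — synapomorphy for {Taxon 1, Taxon 8}.
II: derived state 'yes' in Taxon 4 and Taxon 6 only — synapomorphy for {Taxon 4, Taxon 6}.
All ingroup taxa share the derived state 'yes' for III; it defines the ingroup but does not resolve relationships within it.
IV: derived state 'yes' in Taxon 3, Taxon 4, and Taxon 6 only — synapomorphy for {Taxon 3, Taxon 4, Taxon 6}.
Most parsimonious ingroup topology: ((Taxon 1,Taxon 8),(Taxon 3,(Taxon 6,Taxon 4))).
Taxon 1 and Taxon 8 form a cherry on this tree, so they are sister taxa.

Taxon 8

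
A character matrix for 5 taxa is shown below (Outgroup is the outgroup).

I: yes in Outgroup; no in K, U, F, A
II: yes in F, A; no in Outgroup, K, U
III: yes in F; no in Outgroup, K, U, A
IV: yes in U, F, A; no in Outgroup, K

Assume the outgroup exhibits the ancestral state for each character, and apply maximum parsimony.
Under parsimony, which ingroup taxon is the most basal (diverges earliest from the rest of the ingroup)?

K

Character polarity is set by the outgroup: the derived state is whichever differs from the outgroup's state, so for I the derived state is 'no', and for the remaining characters it is 'yes'.
I (derived state 'no') is shared by all ingroup taxa — unites the whole ingroup.
Only A and F show the derived state 'yes' for II, supporting them as a clade.
III: derived state 'yes' in F only — an autapomorphy, so it tells us nothing about relationships among taxa.
Only A, F, and U show the derived state 'yes' for IV, supporting them as a clade.
Most parsimonious ingroup topology: (K,(U,(F,A))).
K is sister to the clade containing all other ingroup taxa, so it is the earliest-diverging (most basal) ingroup lineage.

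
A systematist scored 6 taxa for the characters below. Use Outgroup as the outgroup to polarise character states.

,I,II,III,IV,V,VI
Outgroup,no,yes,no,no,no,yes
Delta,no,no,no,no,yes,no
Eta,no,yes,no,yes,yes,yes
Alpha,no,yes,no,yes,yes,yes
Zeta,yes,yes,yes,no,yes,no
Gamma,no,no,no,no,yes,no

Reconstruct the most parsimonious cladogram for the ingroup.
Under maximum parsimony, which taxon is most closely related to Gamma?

Delta

Character polarity is set by the outgroup: the derived state is whichever differs from the outgroup's state, so for II, VI the derived state is 'no', and for the remaining characters it is 'yes'.
I (derived state 'yes') is unique to Zeta (autapomorphy; uninformative for grouping).
II: derived state 'no' in Delta and Gamma only — synapomorphy for {Delta, Gamma}.
III: derived state 'yes' in Zeta only — an autapomorphy, so it tells us nothing about relationships among taxa.
IV (derived state 'yes') is shared by Alpha and Eta — a synapomorphy uniting that clade.
V (derived state 'yes') is shared by all ingroup taxa — unites the whole ingroup.
VI (derived state 'no') is shared by Delta, Gamma, and Zeta — a synapomorphy uniting that clade.
Most parsimonious ingroup topology: (((Delta,Gamma),Zeta),(Eta,Alpha)).
Gamma and Delta form a cherry on this tree, so they are sister taxa.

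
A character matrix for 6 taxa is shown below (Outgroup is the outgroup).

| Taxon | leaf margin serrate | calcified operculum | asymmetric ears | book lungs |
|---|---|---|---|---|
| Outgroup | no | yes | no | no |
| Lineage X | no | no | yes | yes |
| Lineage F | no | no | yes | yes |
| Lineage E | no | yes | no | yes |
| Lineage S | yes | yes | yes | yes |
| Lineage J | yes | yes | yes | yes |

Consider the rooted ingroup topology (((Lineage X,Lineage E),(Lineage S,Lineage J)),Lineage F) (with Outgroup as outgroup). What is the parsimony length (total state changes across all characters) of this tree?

6

Map each character onto (((Lineage X,Lineage E),(Lineage S,Lineage J)),Lineage F) (rooted by Outgroup) and count the minimum state changes it requires (Fitch parsimony):
leaf margin serrate: 1; calcified operculum: 2; asymmetric ears: 2; book lungs: 1.
Total tree length = 6.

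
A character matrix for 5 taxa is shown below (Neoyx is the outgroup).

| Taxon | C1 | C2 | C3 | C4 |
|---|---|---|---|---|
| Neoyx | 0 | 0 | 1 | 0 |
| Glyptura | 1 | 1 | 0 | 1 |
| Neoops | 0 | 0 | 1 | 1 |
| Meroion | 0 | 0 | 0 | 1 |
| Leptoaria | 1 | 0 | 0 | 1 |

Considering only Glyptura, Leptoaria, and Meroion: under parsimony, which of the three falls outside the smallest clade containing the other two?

Meroion

Character polarity is set by the outgroup: the derived state is whichever differs from the outgroup's state, so for C3 the derived state is '0', and for the remaining characters it is '1'.
Only Glyptura and Leptoaria show the derived state '1' for C1, supporting them as a clade.
C2 (derived state '1') is unique to Glyptura (autapomorphy; uninformative for grouping).
Only Glyptura, Leptoaria, and Meroion show the derived state '0' for C3, supporting them as a clade.
All ingroup taxa share the derived state '1' for C4; it defines the ingroup but does not resolve relationships within it.
Most parsimonious ingroup topology: (((Glyptura,Leptoaria),Meroion),Neoops).
Leptoaria and Glyptura share a more recent common ancestor with each other than either does with Meroion, so Meroion is the least closely related of the three.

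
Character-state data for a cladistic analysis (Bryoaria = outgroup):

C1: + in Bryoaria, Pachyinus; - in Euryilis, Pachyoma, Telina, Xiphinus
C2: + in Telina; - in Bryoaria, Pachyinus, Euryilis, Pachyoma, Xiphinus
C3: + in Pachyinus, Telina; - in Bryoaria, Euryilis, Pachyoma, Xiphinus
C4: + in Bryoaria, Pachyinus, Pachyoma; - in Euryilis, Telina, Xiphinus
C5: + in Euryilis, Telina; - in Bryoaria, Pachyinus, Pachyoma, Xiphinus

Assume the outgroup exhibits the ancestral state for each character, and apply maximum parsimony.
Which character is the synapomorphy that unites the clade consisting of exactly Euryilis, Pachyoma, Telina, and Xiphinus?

C1

Character polarity is set by the outgroup: the derived state is whichever differs from the outgroup's state, so for C1, C4 the derived state is '-', and for the remaining characters it is '+'.
C1: derived state '-' in Euryilis, Pachyoma, Telina, and Xiphinus only — synapomorphy for {Euryilis, Pachyoma, Telina, Xiphinus}.
C2: derived state '+' in Telina only — an autapomorphy, so it tells us nothing about relationships among taxa.
C3 (state '+') occurs in Pachyinus and Telina but conflicts with the nesting implied by the other characters — most parsimoniously interpreted as homoplasy.
C4 (derived state '-') is shared by Euryilis, Telina, and Xiphinus — a synapomorphy uniting that clade.
C5: derived state '+' in Euryilis and Telina only — synapomorphy for {Euryilis, Telina}.
Most parsimonious ingroup topology: (Pachyinus,(((Euryilis,Telina),Xiphinus),Pachyoma)).
The clade {Euryilis, Pachyoma, Telina, Xiphinus} is supported by C1: its derived state '-' occurs in exactly those taxa and in no other taxon (including the outgroup).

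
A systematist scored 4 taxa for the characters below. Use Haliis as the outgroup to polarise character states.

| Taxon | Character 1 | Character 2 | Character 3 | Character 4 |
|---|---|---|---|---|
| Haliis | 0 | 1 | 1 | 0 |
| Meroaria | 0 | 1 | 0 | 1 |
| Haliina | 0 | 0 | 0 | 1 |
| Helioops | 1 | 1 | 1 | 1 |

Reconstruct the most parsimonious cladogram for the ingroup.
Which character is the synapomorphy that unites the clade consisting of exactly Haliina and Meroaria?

Character 3

Character polarity is set by the outgroup: the derived state is whichever differs from the outgroup's state, so for Character 2, Character 3 the derived state is '0', and for the remaining characters it is '1'.
Character 1 (derived state '1') is unique to Helioops (autapomorphy; uninformative for grouping).
Character 2 (derived state '0') is unique to Haliina (autapomorphy; uninformative for grouping).
Character 3: derived state '0' in Haliina and Meroaria only — synapomorphy for {Haliina, Meroaria}.
All ingroup taxa share the derived state '1' for Character 4; it defines the ingroup but does not resolve relationships within it.
Most parsimonious ingroup topology: ((Meroaria,Haliina),Helioops).
The clade {Haliina, Meroaria} is supported by Character 3: its derived state '0' occurs in exactly those taxa and in no other taxon (including the outgroup).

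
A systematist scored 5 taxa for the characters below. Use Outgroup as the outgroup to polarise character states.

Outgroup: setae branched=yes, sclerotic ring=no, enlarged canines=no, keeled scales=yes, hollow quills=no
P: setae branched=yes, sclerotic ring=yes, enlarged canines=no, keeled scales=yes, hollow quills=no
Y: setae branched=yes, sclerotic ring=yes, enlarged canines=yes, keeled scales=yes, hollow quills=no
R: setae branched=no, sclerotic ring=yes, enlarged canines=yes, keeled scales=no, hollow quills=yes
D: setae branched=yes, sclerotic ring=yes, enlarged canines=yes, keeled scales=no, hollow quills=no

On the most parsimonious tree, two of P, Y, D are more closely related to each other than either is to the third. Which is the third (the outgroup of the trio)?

Character polarity is set by the outgroup: the derived state is whichever differs from the outgroup's state, so for setae branched, keeled scales the derived state is 'no', and for the remaining characters it is 'yes'.
setae branched: derived state 'no' in R only — an autapomorphy, so it tells us nothing about relationships among taxa.
sclerotic ring (derived state 'yes') is shared by all ingroup taxa — unites the whole ingroup.
Only D, R, and Y show the derived state 'yes' for enlarged canines, supporting them as a clade.
keeled scales: derived state 'no' in D and R only — synapomorphy for {D, R}.
hollow quills: derived state 'yes' in R only — an autapomorphy, so it tells us nothing about relationships among taxa.
Most parsimonious ingroup topology: (P,(Y,(R,D))).
D and Y share a more recent common ancestor with each other than either does with P, so P is the least closely related of the three.

P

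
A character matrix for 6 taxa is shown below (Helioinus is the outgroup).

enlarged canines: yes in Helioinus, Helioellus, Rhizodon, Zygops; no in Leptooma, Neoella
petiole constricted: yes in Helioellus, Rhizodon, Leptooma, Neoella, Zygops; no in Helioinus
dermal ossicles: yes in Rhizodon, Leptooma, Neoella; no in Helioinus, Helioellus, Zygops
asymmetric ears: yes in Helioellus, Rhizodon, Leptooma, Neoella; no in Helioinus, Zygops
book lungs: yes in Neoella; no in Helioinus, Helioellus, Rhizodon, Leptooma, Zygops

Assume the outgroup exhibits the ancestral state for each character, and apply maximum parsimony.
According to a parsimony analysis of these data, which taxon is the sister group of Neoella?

Leptooma

Character polarity is set by the outgroup: the derived state is whichever differs from the outgroup's state, so for enlarged canines the derived state is 'no', and for the remaining characters it is 'yes'.
enlarged canines (derived state 'no') is shared by Leptooma and Neoella — a synapomorphy uniting that clade.
petiole constricted (derived state 'yes') is shared by all ingroup taxa — unites the whole ingroup.
dermal ossicles: derived state 'yes' in Leptooma, Neoella, and Rhizodon only — synapomorphy for {Leptooma, Neoella, Rhizodon}.
asymmetric ears: derived state 'yes' in Helioellus, Leptooma, Neoella, and Rhizodon only — synapomorphy for {Helioellus, Leptooma, Neoella, Rhizodon}.
book lungs: derived state 'yes' in Neoella only — an autapomorphy, so it tells us nothing about relationships among taxa.
Most parsimonious ingroup topology: ((Helioellus,(Rhizodon,(Leptooma,Neoella))),Zygops).
Neoella and Leptooma form a cherry on this tree, so they are sister taxa.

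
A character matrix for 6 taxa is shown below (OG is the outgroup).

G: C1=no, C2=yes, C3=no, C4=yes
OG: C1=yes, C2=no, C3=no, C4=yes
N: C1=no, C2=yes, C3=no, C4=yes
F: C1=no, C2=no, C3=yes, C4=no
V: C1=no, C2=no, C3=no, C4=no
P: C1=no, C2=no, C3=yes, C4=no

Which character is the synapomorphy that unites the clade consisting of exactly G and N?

C2

Character polarity is set by the outgroup: the derived state is whichever differs from the outgroup's state, so for C1, C4 the derived state is 'no', and for the remaining characters it is 'yes'.
C1 (derived state 'no') is shared by all ingroup taxa — unites the whole ingroup.
C2: derived state 'yes' in G and N only — synapomorphy for {G, N}.
Only F and P show the derived state 'yes' for C3, supporting them as a clade.
Only F, P, and V show the derived state 'no' for C4, supporting them as a clade.
Most parsimonious ingroup topology: ((N,G),((P,F),V)).
The clade {G, N} is supported by C2: its derived state 'yes' occurs in exactly those taxa and in no other taxon (including the outgroup).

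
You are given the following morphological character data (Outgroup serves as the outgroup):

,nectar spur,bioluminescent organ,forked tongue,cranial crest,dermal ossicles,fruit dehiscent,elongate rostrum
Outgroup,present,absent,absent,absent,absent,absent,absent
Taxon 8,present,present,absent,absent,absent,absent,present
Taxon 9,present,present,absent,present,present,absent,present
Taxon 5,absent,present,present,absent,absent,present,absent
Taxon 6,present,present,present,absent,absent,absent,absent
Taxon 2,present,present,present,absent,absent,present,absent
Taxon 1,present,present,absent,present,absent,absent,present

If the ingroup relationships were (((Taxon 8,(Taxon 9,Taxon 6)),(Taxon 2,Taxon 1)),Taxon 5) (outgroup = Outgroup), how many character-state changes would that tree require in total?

13

Map each character onto (((Taxon 8,(Taxon 9,Taxon 6)),(Taxon 2,Taxon 1)),Taxon 5) (rooted by Outgroup) and count the minimum state changes it requires (Fitch parsimony):
nectar spur: 1; bioluminescent organ: 1; forked tongue: 3; cranial crest: 2; dermal ossicles: 1; fruit dehiscent: 2; elongate rostrum: 3.
Total tree length = 13.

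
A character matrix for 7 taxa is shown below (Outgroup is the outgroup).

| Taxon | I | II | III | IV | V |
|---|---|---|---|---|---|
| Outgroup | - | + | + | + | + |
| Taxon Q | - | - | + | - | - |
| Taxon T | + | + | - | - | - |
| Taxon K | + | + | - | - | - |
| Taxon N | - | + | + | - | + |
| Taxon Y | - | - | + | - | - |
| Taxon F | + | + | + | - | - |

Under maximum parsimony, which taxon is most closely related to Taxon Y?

Taxon Q

Character polarity is set by the outgroup: the derived state is whichever differs from the outgroup's state, so for II, III, IV, V the derived state is '-', and for the remaining characters it is '+'.
I (derived state '+') is shared by Taxon F, Taxon K, and Taxon T — a synapomorphy uniting that clade.
II (derived state '-') is shared by Taxon Q and Taxon Y — a synapomorphy uniting that clade.
III (derived state '-') is shared by Taxon K and Taxon T — a synapomorphy uniting that clade.
IV (derived state '-') is shared by all ingroup taxa — unites the whole ingroup.
V: derived state '-' in Taxon F, Taxon K, Taxon Q, Taxon T, and Taxon Y only — synapomorphy for {Taxon F, Taxon K, Taxon Q, Taxon T, Taxon Y}.
Most parsimonious ingroup topology: (((Taxon Q,Taxon Y),((Taxon T,Taxon K),Taxon F)),Taxon N).
Taxon Y and Taxon Q form a cherry on this tree, so they are sister taxa.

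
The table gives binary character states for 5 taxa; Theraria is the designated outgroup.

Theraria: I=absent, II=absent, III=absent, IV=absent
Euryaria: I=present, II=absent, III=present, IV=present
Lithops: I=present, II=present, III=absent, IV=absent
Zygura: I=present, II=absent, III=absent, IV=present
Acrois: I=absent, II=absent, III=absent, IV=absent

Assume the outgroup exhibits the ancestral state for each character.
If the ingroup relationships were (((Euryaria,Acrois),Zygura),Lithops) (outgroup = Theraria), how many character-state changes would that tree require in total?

Map each character onto (((Euryaria,Acrois),Zygura),Lithops) (rooted by Theraria) and count the minimum state changes it requires (Fitch parsimony):
I: 2; II: 1; III: 1; IV: 2.
Total tree length = 6.

6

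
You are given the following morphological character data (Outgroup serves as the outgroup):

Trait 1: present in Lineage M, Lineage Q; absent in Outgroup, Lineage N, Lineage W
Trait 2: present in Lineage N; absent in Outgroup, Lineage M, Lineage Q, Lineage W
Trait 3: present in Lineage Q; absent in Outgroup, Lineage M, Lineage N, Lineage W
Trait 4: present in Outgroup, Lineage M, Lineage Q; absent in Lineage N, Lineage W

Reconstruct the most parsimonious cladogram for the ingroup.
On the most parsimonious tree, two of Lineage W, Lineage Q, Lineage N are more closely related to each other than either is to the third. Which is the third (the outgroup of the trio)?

Lineage Q

Character polarity is set by the outgroup: the derived state is whichever differs from the outgroup's state, so for Trait 4 the derived state is 'absent', and for the remaining characters it is 'present'.
Trait 1: derived state 'present' in Lineage M and Lineage Q only — synapomorphy for {Lineage M, Lineage Q}.
Trait 2: derived state 'present' in Lineage N only — an autapomorphy, so it tells us nothing about relationships among taxa.
Trait 3 (derived state 'present') is unique to Lineage Q (autapomorphy; uninformative for grouping).
Only Lineage N and Lineage W show the derived state 'absent' for Trait 4, supporting them as a clade.
Most parsimonious ingroup topology: ((Lineage M,Lineage Q),(Lineage N,Lineage W)).
Lineage N and Lineage W share a more recent common ancestor with each other than either does with Lineage Q, so Lineage Q is the least closely related of the three.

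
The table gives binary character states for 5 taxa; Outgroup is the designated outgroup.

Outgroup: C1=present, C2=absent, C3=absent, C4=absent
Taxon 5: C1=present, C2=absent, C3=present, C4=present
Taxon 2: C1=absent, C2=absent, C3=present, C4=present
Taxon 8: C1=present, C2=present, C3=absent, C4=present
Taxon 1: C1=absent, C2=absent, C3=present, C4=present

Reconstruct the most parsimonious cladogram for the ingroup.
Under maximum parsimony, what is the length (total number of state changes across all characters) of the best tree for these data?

Character polarity is set by the outgroup: the derived state is whichever differs from the outgroup's state, so for C1 the derived state is 'absent', and for the remaining characters it is 'present'.
C1: derived state 'absent' in Taxon 1 and Taxon 2 only — synapomorphy for {Taxon 1, Taxon 2}.
C2: derived state 'present' in Taxon 8 only — an autapomorphy, so it tells us nothing about relationships among taxa.
Only Taxon 1, Taxon 2, and Taxon 5 show the derived state 'present' for C3, supporting them as a clade.
C4 (derived state 'present') is shared by all ingroup taxa — unites the whole ingroup.
Most parsimonious ingroup topology: ((Taxon 5,(Taxon 2,Taxon 1)),Taxon 8).
Changes per character on this tree: C1: 1; C2: 1; C3: 1; C4: 1.
Total = 4.

4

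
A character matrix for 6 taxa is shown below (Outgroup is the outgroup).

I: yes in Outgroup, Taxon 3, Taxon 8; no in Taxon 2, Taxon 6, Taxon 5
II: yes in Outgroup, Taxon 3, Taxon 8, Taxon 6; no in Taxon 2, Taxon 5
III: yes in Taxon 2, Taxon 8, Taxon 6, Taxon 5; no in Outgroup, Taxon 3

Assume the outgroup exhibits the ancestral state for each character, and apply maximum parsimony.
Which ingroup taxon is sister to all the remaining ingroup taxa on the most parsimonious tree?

Character polarity is set by the outgroup: the derived state is whichever differs from the outgroup's state, so for I, II the derived state is 'no', and for the remaining characters it is 'yes'.
Only Taxon 2, Taxon 5, and Taxon 6 show the derived state 'no' for I, supporting them as a clade.
II (derived state 'no') is shared by Taxon 2 and Taxon 5 — a synapomorphy uniting that clade.
III: derived state 'yes' in Taxon 2, Taxon 5, Taxon 6, and Taxon 8 only — synapomorphy for {Taxon 2, Taxon 5, Taxon 6, Taxon 8}.
Most parsimonious ingroup topology: ((((Taxon 2,Taxon 5),Taxon 6),Taxon 8),Taxon 3).
Taxon 3 is sister to the clade containing all other ingroup taxa, so it is the earliest-diverging (most basal) ingroup lineage.

Taxon 3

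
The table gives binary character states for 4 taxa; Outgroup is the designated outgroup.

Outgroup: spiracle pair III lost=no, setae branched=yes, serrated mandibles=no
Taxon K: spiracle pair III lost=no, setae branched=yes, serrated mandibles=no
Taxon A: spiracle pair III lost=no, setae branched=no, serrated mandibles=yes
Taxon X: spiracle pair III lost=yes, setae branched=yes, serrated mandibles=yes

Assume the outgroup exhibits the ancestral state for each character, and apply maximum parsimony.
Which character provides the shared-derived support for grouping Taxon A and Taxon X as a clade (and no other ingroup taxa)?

serrated mandibles

Character polarity is set by the outgroup: the derived state is whichever differs from the outgroup's state, so for setae branched the derived state is 'no', and for the remaining characters it is 'yes'.
spiracle pair III lost: derived state 'yes' in Taxon X only — an autapomorphy, so it tells us nothing about relationships among taxa.
setae branched (derived state 'no') is unique to Taxon A (autapomorphy; uninformative for grouping).
Only Taxon A and Taxon X show the derived state 'yes' for serrated mandibles, supporting them as a clade.
Most parsimonious ingroup topology: (Taxon K,(Taxon A,Taxon X)).
The clade {Taxon A, Taxon X} is supported by serrated mandibles: its derived state 'yes' occurs in exactly those taxa and in no other taxon (including the outgroup).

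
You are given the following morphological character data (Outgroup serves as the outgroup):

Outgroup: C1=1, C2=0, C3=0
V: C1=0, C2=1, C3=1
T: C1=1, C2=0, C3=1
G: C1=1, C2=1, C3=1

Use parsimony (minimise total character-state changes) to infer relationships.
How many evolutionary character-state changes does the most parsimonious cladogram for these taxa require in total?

Character polarity is set by the outgroup: the derived state is whichever differs from the outgroup's state, so for C1 the derived state is '0', and for the remaining characters it is '1'.
C1 (derived state '0') is unique to V (autapomorphy; uninformative for grouping).
C2: derived state '1' in G and V only — synapomorphy for {G, V}.
C3 (derived state '1') is shared by all ingroup taxa — unites the whole ingroup.
Most parsimonious ingroup topology: ((V,G),T).
Changes per character on this tree: C1: 1; C2: 1; C3: 1.
Total = 3.

3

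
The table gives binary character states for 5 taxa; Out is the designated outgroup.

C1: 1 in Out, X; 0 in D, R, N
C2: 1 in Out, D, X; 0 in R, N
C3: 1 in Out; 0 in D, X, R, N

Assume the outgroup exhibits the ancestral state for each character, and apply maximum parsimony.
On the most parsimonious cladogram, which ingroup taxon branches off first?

X

The outgroup has state '1' for every character, so '0' is the derived state throughout.
C1 (derived state '0') is shared by D, N, and R — a synapomorphy uniting that clade.
Only N and R show the derived state '0' for C2, supporting them as a clade.
C3 (derived state '0') is shared by all ingroup taxa — unites the whole ingroup.
Most parsimonious ingroup topology: ((D,(R,N)),X).
X is sister to the clade containing all other ingroup taxa, so it is the earliest-diverging (most basal) ingroup lineage.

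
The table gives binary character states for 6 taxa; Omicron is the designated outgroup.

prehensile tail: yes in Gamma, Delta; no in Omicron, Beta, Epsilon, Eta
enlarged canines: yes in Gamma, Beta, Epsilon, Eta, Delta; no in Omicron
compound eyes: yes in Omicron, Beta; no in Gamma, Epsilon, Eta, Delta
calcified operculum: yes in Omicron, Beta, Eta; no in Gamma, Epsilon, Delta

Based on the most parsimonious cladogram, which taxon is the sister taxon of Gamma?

Character polarity is set by the outgroup: the derived state is whichever differs from the outgroup's state, so for compound eyes, calcified operculum the derived state is 'no', and for the remaining characters it is 'yes'.
prehensile tail (derived state 'yes') is shared by Delta and Gamma — a synapomorphy uniting that clade.
enlarged canines (derived state 'yes') is shared by all ingroup taxa — unites the whole ingroup.
Only Delta, Epsilon, Eta, and Gamma show the derived state 'no' for compound eyes, supporting them as a clade.
calcified operculum: derived state 'no' in Delta, Epsilon, and Gamma only — synapomorphy for {Delta, Epsilon, Gamma}.
Most parsimonious ingroup topology: ((((Gamma,Delta),Epsilon),Eta),Beta).
Gamma and Delta form a cherry on this tree, so they are sister taxa.

Delta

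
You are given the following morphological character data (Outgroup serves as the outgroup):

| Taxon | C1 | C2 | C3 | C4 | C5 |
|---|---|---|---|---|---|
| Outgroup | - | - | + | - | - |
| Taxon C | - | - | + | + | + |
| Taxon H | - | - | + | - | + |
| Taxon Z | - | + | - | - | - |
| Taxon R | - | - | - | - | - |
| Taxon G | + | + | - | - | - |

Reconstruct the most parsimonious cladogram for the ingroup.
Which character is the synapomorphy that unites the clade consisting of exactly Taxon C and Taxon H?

C5

Character polarity is set by the outgroup: the derived state is whichever differs from the outgroup's state, so for C3 the derived state is '-', and for the remaining characters it is '+'.
C1 (derived state '+') is unique to Taxon G (autapomorphy; uninformative for grouping).
C2 (derived state '+') is shared by Taxon G and Taxon Z — a synapomorphy uniting that clade.
Only Taxon G, Taxon R, and Taxon Z show the derived state '-' for C3, supporting them as a clade.
C4 (derived state '+') is unique to Taxon C (autapomorphy; uninformative for grouping).
C5: derived state '+' in Taxon C and Taxon H only — synapomorphy for {Taxon C, Taxon H}.
Most parsimonious ingroup topology: ((Taxon C,Taxon H),((Taxon Z,Taxon G),Taxon R)).
The clade {Taxon C, Taxon H} is supported by C5: its derived state '+' occurs in exactly those taxa and in no other taxon (including the outgroup).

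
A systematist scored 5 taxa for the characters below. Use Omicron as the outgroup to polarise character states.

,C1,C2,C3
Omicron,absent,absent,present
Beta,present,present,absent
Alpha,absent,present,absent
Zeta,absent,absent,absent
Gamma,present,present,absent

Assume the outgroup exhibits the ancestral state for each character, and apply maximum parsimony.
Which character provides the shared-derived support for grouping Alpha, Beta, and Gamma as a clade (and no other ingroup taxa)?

Character polarity is set by the outgroup: the derived state is whichever differs from the outgroup's state, so for C3 the derived state is 'absent', and for the remaining characters it is 'present'.
C1: derived state 'present' in Beta and Gamma only — synapomorphy for {Beta, Gamma}.
C2 (derived state 'present') is shared by Alpha, Beta, and Gamma — a synapomorphy uniting that clade.
All ingroup taxa share the derived state 'absent' for C3; it defines the ingroup but does not resolve relationships within it.
Most parsimonious ingroup topology: (((Beta,Gamma),Alpha),Zeta).
The clade {Alpha, Beta, Gamma} is supported by C2: its derived state 'present' occurs in exactly those taxa and in no other taxon (including the outgroup).

C2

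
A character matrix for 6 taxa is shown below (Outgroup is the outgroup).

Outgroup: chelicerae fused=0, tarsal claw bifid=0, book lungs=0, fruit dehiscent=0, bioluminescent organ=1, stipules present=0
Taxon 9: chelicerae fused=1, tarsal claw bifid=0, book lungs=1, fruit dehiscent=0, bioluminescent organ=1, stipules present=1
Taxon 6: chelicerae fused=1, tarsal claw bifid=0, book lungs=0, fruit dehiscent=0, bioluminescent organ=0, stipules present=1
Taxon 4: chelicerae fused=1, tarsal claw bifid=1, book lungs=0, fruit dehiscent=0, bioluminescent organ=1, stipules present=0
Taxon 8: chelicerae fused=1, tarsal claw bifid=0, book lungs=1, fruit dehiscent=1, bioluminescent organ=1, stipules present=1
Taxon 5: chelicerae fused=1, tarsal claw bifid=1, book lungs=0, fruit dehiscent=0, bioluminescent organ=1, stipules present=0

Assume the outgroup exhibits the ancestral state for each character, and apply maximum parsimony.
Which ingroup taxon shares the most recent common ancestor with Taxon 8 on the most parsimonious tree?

Character polarity is set by the outgroup: the derived state is whichever differs from the outgroup's state, so for bioluminescent organ the derived state is '0', and for the remaining characters it is '1'.
chelicerae fused (derived state '1') is shared by all ingroup taxa — unites the whole ingroup.
tarsal claw bifid (derived state '1') is shared by Taxon 4 and Taxon 5 — a synapomorphy uniting that clade.
Only Taxon 8 and Taxon 9 show the derived state '1' for book lungs, supporting them as a clade.
fruit dehiscent (derived state '1') is unique to Taxon 8 (autapomorphy; uninformative for grouping).
bioluminescent organ (derived state '0') is unique to Taxon 6 (autapomorphy; uninformative for grouping).
Only Taxon 6, Taxon 8, and Taxon 9 show the derived state '1' for stipules present, supporting them as a clade.
Most parsimonious ingroup topology: (((Taxon 9,Taxon 8),Taxon 6),(Taxon 4,Taxon 5)).
Taxon 8 and Taxon 9 form a cherry on this tree, so they are sister taxa.

Taxon 9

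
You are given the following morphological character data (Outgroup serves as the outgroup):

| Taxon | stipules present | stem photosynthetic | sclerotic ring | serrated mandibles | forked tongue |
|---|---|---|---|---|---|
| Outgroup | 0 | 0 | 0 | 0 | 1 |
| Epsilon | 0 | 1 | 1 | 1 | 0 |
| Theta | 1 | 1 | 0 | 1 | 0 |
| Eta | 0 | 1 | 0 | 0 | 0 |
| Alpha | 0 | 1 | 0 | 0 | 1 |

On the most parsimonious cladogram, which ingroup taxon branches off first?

Character polarity is set by the outgroup: the derived state is whichever differs from the outgroup's state, so for forked tongue the derived state is '0', and for the remaining characters it is '1'.
stipules present (derived state '1') is unique to Theta (autapomorphy; uninformative for grouping).
All ingroup taxa share the derived state '1' for stem photosynthetic; it defines the ingroup but does not resolve relationships within it.
sclerotic ring (derived state '1') is unique to Epsilon (autapomorphy; uninformative for grouping).
Only Epsilon and Theta show the derived state '1' for serrated mandibles, supporting them as a clade.
forked tongue: derived state '0' in Epsilon, Eta, and Theta only — synapomorphy for {Epsilon, Eta, Theta}.
Most parsimonious ingroup topology: (Alpha,(Eta,(Theta,Epsilon))).
Alpha is sister to the clade containing all other ingroup taxa, so it is the earliest-diverging (most basal) ingroup lineage.

Alpha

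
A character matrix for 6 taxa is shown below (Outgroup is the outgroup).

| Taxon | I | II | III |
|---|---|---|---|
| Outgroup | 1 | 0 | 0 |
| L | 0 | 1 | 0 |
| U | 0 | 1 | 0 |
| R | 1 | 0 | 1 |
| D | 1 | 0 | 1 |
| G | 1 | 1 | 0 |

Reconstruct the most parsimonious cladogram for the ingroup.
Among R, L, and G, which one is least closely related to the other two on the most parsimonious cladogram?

R

Character polarity is set by the outgroup: the derived state is whichever differs from the outgroup's state, so for I the derived state is '0', and for the remaining characters it is '1'.
Only L and U show the derived state '0' for I, supporting them as a clade.
II: derived state '1' in G, L, and U only — synapomorphy for {G, L, U}.
III (derived state '1') is shared by D and R — a synapomorphy uniting that clade.
Most parsimonious ingroup topology: (((L,U),G),(R,D)).
L and G share a more recent common ancestor with each other than either does with R, so R is the least closely related of the three.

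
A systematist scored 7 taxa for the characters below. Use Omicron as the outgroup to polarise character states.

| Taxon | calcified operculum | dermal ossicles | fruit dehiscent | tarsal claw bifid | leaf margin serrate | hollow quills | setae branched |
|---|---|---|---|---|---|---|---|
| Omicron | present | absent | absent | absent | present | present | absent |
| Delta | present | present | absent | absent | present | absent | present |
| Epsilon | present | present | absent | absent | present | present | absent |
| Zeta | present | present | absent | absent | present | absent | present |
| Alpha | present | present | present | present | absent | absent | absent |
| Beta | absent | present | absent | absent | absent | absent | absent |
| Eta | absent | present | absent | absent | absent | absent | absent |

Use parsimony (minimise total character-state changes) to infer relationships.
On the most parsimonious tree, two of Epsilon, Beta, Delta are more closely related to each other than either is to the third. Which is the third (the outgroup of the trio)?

Character polarity is set by the outgroup: the derived state is whichever differs from the outgroup's state, so for calcified operculum, leaf margin serrate, hollow quills the derived state is 'absent', and for the remaining characters it is 'present'.
Only Beta and Eta show the derived state 'absent' for calcified operculum, supporting them as a clade.
dermal ossicles (derived state 'present') is shared by all ingroup taxa — unites the whole ingroup.
fruit dehiscent: derived state 'present' in Alpha only — an autapomorphy, so it tells us nothing about relationships among taxa.
tarsal claw bifid: derived state 'present' in Alpha only — an autapomorphy, so it tells us nothing about relationships among taxa.
Only Alpha, Beta, and Eta show the derived state 'absent' for leaf margin serrate, supporting them as a clade.
hollow quills (derived state 'absent') is shared by Alpha, Beta, Delta, Eta, and Zeta — a synapomorphy uniting that clade.
setae branched (derived state 'present') is shared by Delta and Zeta — a synapomorphy uniting that clade.
Most parsimonious ingroup topology: (((Delta,Zeta),(Alpha,(Beta,Eta))),Epsilon).
Beta and Delta share a more recent common ancestor with each other than either does with Epsilon, so Epsilon is the least closely related of the three.

Epsilon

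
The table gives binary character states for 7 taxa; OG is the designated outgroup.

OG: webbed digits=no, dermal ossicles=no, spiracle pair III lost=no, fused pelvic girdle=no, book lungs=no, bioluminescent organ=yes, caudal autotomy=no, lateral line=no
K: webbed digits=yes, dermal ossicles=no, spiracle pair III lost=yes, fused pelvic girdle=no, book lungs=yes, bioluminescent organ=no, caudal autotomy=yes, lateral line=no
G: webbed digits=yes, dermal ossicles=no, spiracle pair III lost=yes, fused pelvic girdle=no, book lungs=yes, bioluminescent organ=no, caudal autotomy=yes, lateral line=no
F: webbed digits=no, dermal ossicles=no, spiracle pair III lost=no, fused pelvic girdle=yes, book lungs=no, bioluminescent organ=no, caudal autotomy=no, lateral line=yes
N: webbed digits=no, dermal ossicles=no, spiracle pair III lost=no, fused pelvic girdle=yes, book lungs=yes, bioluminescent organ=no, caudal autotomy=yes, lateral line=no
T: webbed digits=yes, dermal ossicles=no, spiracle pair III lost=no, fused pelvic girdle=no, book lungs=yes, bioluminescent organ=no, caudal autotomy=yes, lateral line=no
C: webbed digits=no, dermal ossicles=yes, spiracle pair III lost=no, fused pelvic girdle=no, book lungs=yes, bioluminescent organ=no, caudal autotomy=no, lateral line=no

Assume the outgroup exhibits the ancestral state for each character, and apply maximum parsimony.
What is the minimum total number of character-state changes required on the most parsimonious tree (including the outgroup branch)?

9

Character polarity is set by the outgroup: the derived state is whichever differs from the outgroup's state, so for bioluminescent organ the derived state is 'no', and for the remaining characters it is 'yes'.
webbed digits: derived state 'yes' in G, K, and T only — synapomorphy for {G, K, T}.
dermal ossicles (derived state 'yes') is unique to C (autapomorphy; uninformative for grouping).
spiracle pair III lost (derived state 'yes') is shared by G and K — a synapomorphy uniting that clade.
fused pelvic girdle groups F and N, which is incompatible with the clades supported by the remaining characters; treating it as convergent (homoplasy) costs fewer steps than any alternative tree.
book lungs (derived state 'yes') is shared by C, G, K, N, and T — a synapomorphy uniting that clade.
All ingroup taxa share the derived state 'no' for bioluminescent organ; it defines the ingroup but does not resolve relationships within it.
caudal autotomy: derived state 'yes' in G, K, N, and T only — synapomorphy for {G, K, N, T}.
lateral line: derived state 'yes' in F only — an autapomorphy, so it tells us nothing about relationships among taxa.
Most parsimonious ingroup topology: (((((K,G),T),N),C),F).
Changes per character on this tree: webbed digits: 1; dermal ossicles: 1; spiracle pair III lost: 1; fused pelvic girdle: 2; book lungs: 1; bioluminescent organ: 1; caudal autotomy: 1; lateral line: 1.
Total = 9.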